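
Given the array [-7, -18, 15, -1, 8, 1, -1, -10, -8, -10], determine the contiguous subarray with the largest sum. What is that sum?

Using Kadane's algorithm on [-7, -18, 15, -1, 8, 1, -1, -10, -8, -10]:

Scanning through the array:
Position 1 (value -18): max_ending_here = -18, max_so_far = -7
Position 2 (value 15): max_ending_here = 15, max_so_far = 15
Position 3 (value -1): max_ending_here = 14, max_so_far = 15
Position 4 (value 8): max_ending_here = 22, max_so_far = 22
Position 5 (value 1): max_ending_here = 23, max_so_far = 23
Position 6 (value -1): max_ending_here = 22, max_so_far = 23
Position 7 (value -10): max_ending_here = 12, max_so_far = 23
Position 8 (value -8): max_ending_here = 4, max_so_far = 23
Position 9 (value -10): max_ending_here = -6, max_so_far = 23

Maximum subarray: [15, -1, 8, 1]
Maximum sum: 23

The maximum subarray is [15, -1, 8, 1] with sum 23. This subarray runs from index 2 to index 5.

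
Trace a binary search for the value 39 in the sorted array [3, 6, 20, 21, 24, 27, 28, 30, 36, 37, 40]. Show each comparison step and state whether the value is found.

Binary search for 39 in [3, 6, 20, 21, 24, 27, 28, 30, 36, 37, 40]:

lo=0, hi=10, mid=5, arr[mid]=27 -> 27 < 39, search right half
lo=6, hi=10, mid=8, arr[mid]=36 -> 36 < 39, search right half
lo=9, hi=10, mid=9, arr[mid]=37 -> 37 < 39, search right half
lo=10, hi=10, mid=10, arr[mid]=40 -> 40 > 39, search left half
lo=10 > hi=9, target 39 not found

Binary search determines that 39 is not in the array after 4 comparisons. The search space was exhausted without finding the target.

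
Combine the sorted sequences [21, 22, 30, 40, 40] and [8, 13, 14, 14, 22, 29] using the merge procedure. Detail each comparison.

Merging process:

Compare 21 vs 8: take 8 from right. Merged: [8]
Compare 21 vs 13: take 13 from right. Merged: [8, 13]
Compare 21 vs 14: take 14 from right. Merged: [8, 13, 14]
Compare 21 vs 14: take 14 from right. Merged: [8, 13, 14, 14]
Compare 21 vs 22: take 21 from left. Merged: [8, 13, 14, 14, 21]
Compare 22 vs 22: take 22 from left. Merged: [8, 13, 14, 14, 21, 22]
Compare 30 vs 22: take 22 from right. Merged: [8, 13, 14, 14, 21, 22, 22]
Compare 30 vs 29: take 29 from right. Merged: [8, 13, 14, 14, 21, 22, 22, 29]
Append remaining from left: [30, 40, 40]. Merged: [8, 13, 14, 14, 21, 22, 22, 29, 30, 40, 40]

Final merged array: [8, 13, 14, 14, 21, 22, 22, 29, 30, 40, 40]
Total comparisons: 8

The merged array is [8, 13, 14, 14, 21, 22, 22, 29, 30, 40, 40], requiring 8 comparisons. The merge step runs in O(n) time where n is the total number of elements.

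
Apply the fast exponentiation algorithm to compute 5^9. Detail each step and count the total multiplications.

Computing 5^9 by squaring (build up from 5^1; each line after the first costs one multiplication):

5^1 = 5
5^2 = (5^1)^2 = 5^2 = 25
5^4 = (5^2)^2 = 25^2 = 625
5^8 = (5^4)^2 = 625^2 = 390625
5^9 = 5 * 5^8 = 5 * 390625 = 1953125

Result: 1953125
Multiplications needed: 4 (4 lines after 5^1)

5^9 = 1953125. Using exponentiation by squaring, this requires 4 multiplications. The key idea: if the exponent is even, square the half-power; if odd, multiply by the base once.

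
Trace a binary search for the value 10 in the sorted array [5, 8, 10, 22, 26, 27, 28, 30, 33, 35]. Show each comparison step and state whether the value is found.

Binary search for 10 in [5, 8, 10, 22, 26, 27, 28, 30, 33, 35]:

lo=0, hi=9, mid=4, arr[mid]=26 -> 26 > 10, search left half
lo=0, hi=3, mid=1, arr[mid]=8 -> 8 < 10, search right half
lo=2, hi=3, mid=2, arr[mid]=10 -> Found target at index 2!

Binary search finds 10 at index 2 after 3 comparisons. The search repeatedly halves the search space by comparing with the middle element.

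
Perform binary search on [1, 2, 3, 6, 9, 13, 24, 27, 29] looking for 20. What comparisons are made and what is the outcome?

Binary search for 20 in [1, 2, 3, 6, 9, 13, 24, 27, 29]:

lo=0, hi=8, mid=4, arr[mid]=9 -> 9 < 20, search right half
lo=5, hi=8, mid=6, arr[mid]=24 -> 24 > 20, search left half
lo=5, hi=5, mid=5, arr[mid]=13 -> 13 < 20, search right half
lo=6 > hi=5, target 20 not found

Binary search determines that 20 is not in the array after 3 comparisons. The search space was exhausted without finding the target.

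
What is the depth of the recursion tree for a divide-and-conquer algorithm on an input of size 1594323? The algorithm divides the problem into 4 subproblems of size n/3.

For divide and conquer with division factor 3:

Problem sizes at each level:
Level 0: 1594323
Level 1: 531441
Level 2: 177147
Level 3: 59049
Level 4: 19683
Level 5: 6561
Level 6: 2187
Level 7: 729
Level 8: 243
Level 9: 81
Level 10: 27
Level 11: 9
Level 12: 3
Level 13: 1

The root is level 0 and the size-1 base case is level 13 (the tree spans levels 0 through 13, i.e. 14 levels counting the root), so the depth is the number of divisions: log_3(1594323) = 13

The recursion tree depth is log_3(1594323) = 13. At each level, the problem size is divided by 3, so it takes 13 divisions to reduce to a base case of size 1. The algorithm makes 4 recursive calls at each level.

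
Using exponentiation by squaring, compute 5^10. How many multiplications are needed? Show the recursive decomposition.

Computing 5^10 by squaring (build up from 5^1; each line after the first costs one multiplication):

5^1 = 5
5^2 = (5^1)^2 = 5^2 = 25
5^4 = (5^2)^2 = 25^2 = 625
5^5 = 5 * 5^4 = 5 * 625 = 3125
5^10 = (5^5)^2 = 3125^2 = 9765625

Result: 9765625
Multiplications needed: 4 (4 lines after 5^1)

5^10 = 9765625. Using exponentiation by squaring, this requires 4 multiplications. The key idea: if the exponent is even, square the half-power; if odd, multiply by the base once.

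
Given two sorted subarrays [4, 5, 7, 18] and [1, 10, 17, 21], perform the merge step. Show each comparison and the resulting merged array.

Merging process:

Compare 4 vs 1: take 1 from right. Merged: [1]
Compare 4 vs 10: take 4 from left. Merged: [1, 4]
Compare 5 vs 10: take 5 from left. Merged: [1, 4, 5]
Compare 7 vs 10: take 7 from left. Merged: [1, 4, 5, 7]
Compare 18 vs 10: take 10 from right. Merged: [1, 4, 5, 7, 10]
Compare 18 vs 17: take 17 from right. Merged: [1, 4, 5, 7, 10, 17]
Compare 18 vs 21: take 18 from left. Merged: [1, 4, 5, 7, 10, 17, 18]
Append remaining from right: [21]. Merged: [1, 4, 5, 7, 10, 17, 18, 21]

Final merged array: [1, 4, 5, 7, 10, 17, 18, 21]
Total comparisons: 7

The merged array is [1, 4, 5, 7, 10, 17, 18, 21], requiring 7 comparisons. The merge step runs in O(n) time where n is the total number of elements.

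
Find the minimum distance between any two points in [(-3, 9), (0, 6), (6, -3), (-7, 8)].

Computing all pairwise distances among 4 points:

d((-3, 9), (0, 6)) = 4.2426
d((-3, 9), (6, -3)) = 15.0
d((-3, 9), (-7, 8)) = 4.1231 <-- minimum
d((0, 6), (6, -3)) = 10.8167
d((0, 6), (-7, 8)) = 7.2801
d((6, -3), (-7, 8)) = 17.0294

Closest pair: (-3, 9) and (-7, 8) with distance 4.1231

The closest pair is (-3, 9) and (-7, 8) with Euclidean distance 4.1231. For 4 points, brute-force pairwise comparison is shown above. For large n, the divide-and-conquer algorithm (sort by x, recurse on halves, check the dividing strip) achieves O(n log n).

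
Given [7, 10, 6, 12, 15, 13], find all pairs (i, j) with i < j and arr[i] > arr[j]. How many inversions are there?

Finding inversions in [7, 10, 6, 12, 15, 13]:

(0, 2): arr[0]=7 > arr[2]=6
(1, 2): arr[1]=10 > arr[2]=6
(4, 5): arr[4]=15 > arr[5]=13

Total inversions: 3

The array has 3 inversion(s): (0,2), (1,2), (4,5). Each pair (i,j) satisfies i < j and arr[i] > arr[j].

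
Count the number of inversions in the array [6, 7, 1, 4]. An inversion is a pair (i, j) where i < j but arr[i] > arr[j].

Finding inversions in [6, 7, 1, 4]:

(0, 2): arr[0]=6 > arr[2]=1
(0, 3): arr[0]=6 > arr[3]=4
(1, 2): arr[1]=7 > arr[2]=1
(1, 3): arr[1]=7 > arr[3]=4

Total inversions: 4

The array has 4 inversion(s): (0,2), (0,3), (1,2), (1,3). Each pair (i,j) satisfies i < j and arr[i] > arr[j].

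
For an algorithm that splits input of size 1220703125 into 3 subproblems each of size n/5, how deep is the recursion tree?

For divide and conquer with division factor 5:

Problem sizes at each level:
Level 0: 1220703125
Level 1: 244140625
Level 2: 48828125
Level 3: 9765625
Level 4: 1953125
Level 5: 390625
Level 6: 78125
Level 7: 15625
Level 8: 3125
Level 9: 625
Level 10: 125
Level 11: 25
Level 12: 5
Level 13: 1

The root is level 0 and the size-1 base case is level 13 (the tree spans levels 0 through 13, i.e. 14 levels counting the root), so the depth is the number of divisions: log_5(1220703125) = 13

The recursion tree depth is log_5(1220703125) = 13. At each level, the problem size is divided by 5, so it takes 13 divisions to reduce to a base case of size 1. The algorithm makes 3 recursive calls at each level.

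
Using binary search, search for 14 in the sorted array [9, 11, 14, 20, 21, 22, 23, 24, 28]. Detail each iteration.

Binary search for 14 in [9, 11, 14, 20, 21, 22, 23, 24, 28]:

lo=0, hi=8, mid=4, arr[mid]=21 -> 21 > 14, search left half
lo=0, hi=3, mid=1, arr[mid]=11 -> 11 < 14, search right half
lo=2, hi=3, mid=2, arr[mid]=14 -> Found target at index 2!

Binary search finds 14 at index 2 after 3 comparisons. The search repeatedly halves the search space by comparing with the middle element.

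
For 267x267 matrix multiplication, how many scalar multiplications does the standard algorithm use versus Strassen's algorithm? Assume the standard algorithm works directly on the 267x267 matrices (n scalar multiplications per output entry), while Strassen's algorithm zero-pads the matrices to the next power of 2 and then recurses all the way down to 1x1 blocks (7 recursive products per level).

Matrix multiplication for 267x267 matrices:

Strassen's algorithm requires power-of-2 dimensions. Pad 267x267 to 512x512 (next power of 2).

Standard algorithm: 267^3 = 19034163 multiplications
Strassen's algorithm: 7^(log2(512)) = 7^9 = 40353607 multiplications
Difference: 19034163 - 40353607 = -21319444 (Strassen uses MORE here due to padding overhead — for small or just-over-power-of-2 n, padding can outweigh the per-level savings)

Standard: 19034163 multiplications (267^3). Strassen: 40353607 multiplications (7^9, after padding to 512x512). Strassen reduces 8 recursive multiplications to 7 at each level.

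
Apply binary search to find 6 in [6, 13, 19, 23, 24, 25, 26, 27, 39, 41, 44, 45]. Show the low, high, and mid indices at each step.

Binary search for 6 in [6, 13, 19, 23, 24, 25, 26, 27, 39, 41, 44, 45]:

lo=0, hi=11, mid=5, arr[mid]=25 -> 25 > 6, search left half
lo=0, hi=4, mid=2, arr[mid]=19 -> 19 > 6, search left half
lo=0, hi=1, mid=0, arr[mid]=6 -> Found target at index 0!

Binary search finds 6 at index 0 after 3 comparisons. The search repeatedly halves the search space by comparing with the middle element.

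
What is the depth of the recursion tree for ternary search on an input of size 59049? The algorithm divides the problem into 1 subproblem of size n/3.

For divide and conquer with division factor 3:

Problem sizes at each level:
Level 0: 59049
Level 1: 19683
Level 2: 6561
Level 3: 2187
Level 4: 729
Level 5: 243
Level 6: 81
Level 7: 27
Level 8: 9
Level 9: 3
Level 10: 1

The root is level 0 and the size-1 base case is level 10 (the tree spans levels 0 through 10, i.e. 11 levels counting the root), so the depth is the number of divisions: log_3(59049) = 10

The recursion tree depth is log_3(59049) = 10. At each level, the problem size is divided by 3, so it takes 10 divisions to reduce to a base case of size 1. The algorithm makes 1 recursive call at each level.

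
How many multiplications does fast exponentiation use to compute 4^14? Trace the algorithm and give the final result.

Computing 4^14 by squaring (build up from 4^1; each line after the first costs one multiplication):

4^1 = 4
4^2 = (4^1)^2 = 4^2 = 16
4^3 = 4 * 4^2 = 4 * 16 = 64
4^6 = (4^3)^2 = 64^2 = 4096
4^7 = 4 * 4^6 = 4 * 4096 = 16384
4^14 = (4^7)^2 = 16384^2 = 268435456

Result: 268435456
Multiplications needed: 5 (5 lines after 4^1)

4^14 = 268435456. Using exponentiation by squaring, this requires 5 multiplications. The key idea: if the exponent is even, square the half-power; if odd, multiply by the base once.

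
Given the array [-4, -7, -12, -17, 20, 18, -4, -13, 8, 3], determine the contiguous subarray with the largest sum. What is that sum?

Using Kadane's algorithm on [-4, -7, -12, -17, 20, 18, -4, -13, 8, 3]:

Scanning through the array:
Position 1 (value -7): max_ending_here = -7, max_so_far = -4
Position 2 (value -12): max_ending_here = -12, max_so_far = -4
Position 3 (value -17): max_ending_here = -17, max_so_far = -4
Position 4 (value 20): max_ending_here = 20, max_so_far = 20
Position 5 (value 18): max_ending_here = 38, max_so_far = 38
Position 6 (value -4): max_ending_here = 34, max_so_far = 38
Position 7 (value -13): max_ending_here = 21, max_so_far = 38
Position 8 (value 8): max_ending_here = 29, max_so_far = 38
Position 9 (value 3): max_ending_here = 32, max_so_far = 38

Maximum subarray: [20, 18]
Maximum sum: 38

The maximum subarray is [20, 18] with sum 38. This subarray runs from index 4 to index 5.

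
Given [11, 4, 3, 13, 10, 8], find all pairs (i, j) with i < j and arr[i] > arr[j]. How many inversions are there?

Finding inversions in [11, 4, 3, 13, 10, 8]:

(0, 1): arr[0]=11 > arr[1]=4
(0, 2): arr[0]=11 > arr[2]=3
(0, 4): arr[0]=11 > arr[4]=10
(0, 5): arr[0]=11 > arr[5]=8
(1, 2): arr[1]=4 > arr[2]=3
(3, 4): arr[3]=13 > arr[4]=10
(3, 5): arr[3]=13 > arr[5]=8
(4, 5): arr[4]=10 > arr[5]=8

Total inversions: 8

The array has 8 inversion(s): (0,1), (0,2), (0,4), (0,5), (1,2), (3,4), (3,5), (4,5). Each pair (i,j) satisfies i < j and arr[i] > arr[j].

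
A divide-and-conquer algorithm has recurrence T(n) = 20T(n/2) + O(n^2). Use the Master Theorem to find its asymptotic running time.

Master Theorem for T(n) = 20T(n/2) + O(n^2):

a = 20, b = 2, c = 2
log_b(a) = log_2(20) = 4.3219

Case 1: c = 2 < log_2(20) = 4.3219
T(n) = O(n^(log_2 20))

For T(n) = 20T(n/2) + O(n^2): log_2(20) = 4.3219. This is Case 1 of the Master Theorem (c < log_b(a), work dominated by leaves), giving O(n^(log_2 20)).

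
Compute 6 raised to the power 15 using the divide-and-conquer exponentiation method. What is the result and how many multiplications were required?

Computing 6^15 by squaring (build up from 6^1; each line after the first costs one multiplication):

6^1 = 6
6^2 = (6^1)^2 = 6^2 = 36
6^3 = 6 * 6^2 = 6 * 36 = 216
6^6 = (6^3)^2 = 216^2 = 46656
6^7 = 6 * 6^6 = 6 * 46656 = 279936
6^14 = (6^7)^2 = 279936^2 = 78364164096
6^15 = 6 * 6^14 = 6 * 78364164096 = 470184984576

Result: 470184984576
Multiplications needed: 6 (6 lines after 6^1)

6^15 = 470184984576. Using exponentiation by squaring, this requires 6 multiplications. The key idea: if the exponent is even, square the half-power; if odd, multiply by the base once.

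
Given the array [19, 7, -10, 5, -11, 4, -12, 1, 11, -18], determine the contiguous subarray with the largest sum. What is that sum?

Using Kadane's algorithm on [19, 7, -10, 5, -11, 4, -12, 1, 11, -18]:

Scanning through the array:
Position 1 (value 7): max_ending_here = 26, max_so_far = 26
Position 2 (value -10): max_ending_here = 16, max_so_far = 26
Position 3 (value 5): max_ending_here = 21, max_so_far = 26
Position 4 (value -11): max_ending_here = 10, max_so_far = 26
Position 5 (value 4): max_ending_here = 14, max_so_far = 26
Position 6 (value -12): max_ending_here = 2, max_so_far = 26
Position 7 (value 1): max_ending_here = 3, max_so_far = 26
Position 8 (value 11): max_ending_here = 14, max_so_far = 26
Position 9 (value -18): max_ending_here = -4, max_so_far = 26

Maximum subarray: [19, 7]
Maximum sum: 26

The maximum subarray is [19, 7] with sum 26. This subarray runs from index 0 to index 1.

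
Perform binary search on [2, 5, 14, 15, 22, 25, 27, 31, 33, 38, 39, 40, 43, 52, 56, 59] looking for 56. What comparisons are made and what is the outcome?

Binary search for 56 in [2, 5, 14, 15, 22, 25, 27, 31, 33, 38, 39, 40, 43, 52, 56, 59]:

lo=0, hi=15, mid=7, arr[mid]=31 -> 31 < 56, search right half
lo=8, hi=15, mid=11, arr[mid]=40 -> 40 < 56, search right half
lo=12, hi=15, mid=13, arr[mid]=52 -> 52 < 56, search right half
lo=14, hi=15, mid=14, arr[mid]=56 -> Found target at index 14!

Binary search finds 56 at index 14 after 4 comparisons. The search repeatedly halves the search space by comparing with the middle element.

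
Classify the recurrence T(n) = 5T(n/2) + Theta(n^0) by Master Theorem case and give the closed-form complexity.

Master Theorem for T(n) = 5T(n/2) + O(n^0):

a = 5, b = 2, c = 0
log_b(a) = log_2(5) = 2.3219

Case 1: c = 0 < log_2(5) = 2.3219
T(n) = O(n^(log_2 5))

For T(n) = 5T(n/2) + O(n^0): log_2(5) = 2.3219. This is Case 1 of the Master Theorem (c < log_b(a), work dominated by leaves), giving O(n^(log_2 5)).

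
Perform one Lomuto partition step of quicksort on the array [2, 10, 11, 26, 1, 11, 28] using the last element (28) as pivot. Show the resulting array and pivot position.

Lomuto partition with pivot = 28:

Initial array: [2, 10, 11, 26, 1, 11, 28]

arr[0]=2 <= 28: swap with position 0, array becomes [2, 10, 11, 26, 1, 11, 28]
arr[1]=10 <= 28: swap with position 1, array becomes [2, 10, 11, 26, 1, 11, 28]
arr[2]=11 <= 28: swap with position 2, array becomes [2, 10, 11, 26, 1, 11, 28]
arr[3]=26 <= 28: swap with position 3, array becomes [2, 10, 11, 26, 1, 11, 28]
arr[4]=1 <= 28: swap with position 4, array becomes [2, 10, 11, 26, 1, 11, 28]
arr[5]=11 <= 28: swap with position 5, array becomes [2, 10, 11, 26, 1, 11, 28]

Place pivot at position 6: [2, 10, 11, 26, 1, 11, 28]
Pivot position: 6

After partitioning with pivot 28, the array becomes [2, 10, 11, 26, 1, 11, 28]. The pivot is placed at index 6. All elements to the left of the pivot are <= 28, and all elements to the right are > 28.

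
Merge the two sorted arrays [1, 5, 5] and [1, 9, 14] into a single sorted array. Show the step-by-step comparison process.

Merging process:

Compare 1 vs 1: take 1 from left. Merged: [1]
Compare 5 vs 1: take 1 from right. Merged: [1, 1]
Compare 5 vs 9: take 5 from left. Merged: [1, 1, 5]
Compare 5 vs 9: take 5 from left. Merged: [1, 1, 5, 5]
Append remaining from right: [9, 14]. Merged: [1, 1, 5, 5, 9, 14]

Final merged array: [1, 1, 5, 5, 9, 14]
Total comparisons: 4

The merged array is [1, 1, 5, 5, 9, 14], requiring 4 comparisons. The merge step runs in O(n) time where n is the total number of elements.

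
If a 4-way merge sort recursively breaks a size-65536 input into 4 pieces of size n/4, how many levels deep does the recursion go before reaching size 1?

For divide and conquer with division factor 4:

Problem sizes at each level:
Level 0: 65536
Level 1: 16384
Level 2: 4096
Level 3: 1024
Level 4: 256
Level 5: 64
Level 6: 16
Level 7: 4
Level 8: 1

The root is level 0 and the size-1 base case is level 8 (the tree spans levels 0 through 8, i.e. 9 levels counting the root), so the depth is the number of divisions: log_4(65536) = 8

The recursion tree depth is log_4(65536) = 8. At each level, the problem size is divided by 4, so it takes 8 divisions to reduce to a base case of size 1. The algorithm makes 4 recursive calls at each level.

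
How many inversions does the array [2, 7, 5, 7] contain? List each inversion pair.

Finding inversions in [2, 7, 5, 7]:

(1, 2): arr[1]=7 > arr[2]=5

Total inversions: 1

The array has 1 inversion(s): (1,2). Each pair (i,j) satisfies i < j and arr[i] > arr[j].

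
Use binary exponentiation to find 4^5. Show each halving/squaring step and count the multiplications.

Computing 4^5 by squaring (build up from 4^1; each line after the first costs one multiplication):

4^1 = 4
4^2 = (4^1)^2 = 4^2 = 16
4^4 = (4^2)^2 = 16^2 = 256
4^5 = 4 * 4^4 = 4 * 256 = 1024

Result: 1024
Multiplications needed: 3 (3 lines after 4^1)

4^5 = 1024. Using exponentiation by squaring, this requires 3 multiplications. The key idea: if the exponent is even, square the half-power; if odd, multiply by the base once.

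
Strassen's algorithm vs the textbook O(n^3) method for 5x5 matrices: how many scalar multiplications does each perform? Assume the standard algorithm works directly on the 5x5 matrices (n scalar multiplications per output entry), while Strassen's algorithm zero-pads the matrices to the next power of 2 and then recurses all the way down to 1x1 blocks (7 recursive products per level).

Matrix multiplication for 5x5 matrices:

Strassen's algorithm requires power-of-2 dimensions. Pad 5x5 to 8x8 (next power of 2).

Standard algorithm: 5^3 = 125 multiplications
Strassen's algorithm: 7^(log2(8)) = 7^3 = 343 multiplications
Difference: 125 - 343 = -218 (Strassen uses MORE here due to padding overhead — for small or just-over-power-of-2 n, padding can outweigh the per-level savings)

Standard: 125 multiplications (5^3). Strassen: 343 multiplications (7^3, after padding to 8x8). Strassen reduces 8 recursive multiplications to 7 at each level.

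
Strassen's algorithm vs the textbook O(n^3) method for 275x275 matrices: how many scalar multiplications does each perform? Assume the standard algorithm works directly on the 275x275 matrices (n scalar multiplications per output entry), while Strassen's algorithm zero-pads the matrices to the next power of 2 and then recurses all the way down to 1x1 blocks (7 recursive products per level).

Matrix multiplication for 275x275 matrices:

Strassen's algorithm requires power-of-2 dimensions. Pad 275x275 to 512x512 (next power of 2).

Standard algorithm: 275^3 = 20796875 multiplications
Strassen's algorithm: 7^(log2(512)) = 7^9 = 40353607 multiplications
Difference: 20796875 - 40353607 = -19556732 (Strassen uses MORE here due to padding overhead — for small or just-over-power-of-2 n, padding can outweigh the per-level savings)

Standard: 20796875 multiplications (275^3). Strassen: 40353607 multiplications (7^9, after padding to 512x512). Strassen reduces 8 recursive multiplications to 7 at each level.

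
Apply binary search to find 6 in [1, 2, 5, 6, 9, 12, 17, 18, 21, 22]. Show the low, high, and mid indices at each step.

Binary search for 6 in [1, 2, 5, 6, 9, 12, 17, 18, 21, 22]:

lo=0, hi=9, mid=4, arr[mid]=9 -> 9 > 6, search left half
lo=0, hi=3, mid=1, arr[mid]=2 -> 2 < 6, search right half
lo=2, hi=3, mid=2, arr[mid]=5 -> 5 < 6, search right half
lo=3, hi=3, mid=3, arr[mid]=6 -> Found target at index 3!

Binary search finds 6 at index 3 after 4 comparisons. The search repeatedly halves the search space by comparing with the middle element.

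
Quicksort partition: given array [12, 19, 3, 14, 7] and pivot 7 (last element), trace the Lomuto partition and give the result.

Lomuto partition with pivot = 7:

Initial array: [12, 19, 3, 14, 7]

arr[0]=12 > 7: no swap
arr[1]=19 > 7: no swap
arr[2]=3 <= 7: swap with position 0, array becomes [3, 19, 12, 14, 7]
arr[3]=14 > 7: no swap

Place pivot at position 1: [3, 7, 12, 14, 19]
Pivot position: 1

After partitioning with pivot 7, the array becomes [3, 7, 12, 14, 19]. The pivot is placed at index 1. All elements to the left of the pivot are <= 7, and all elements to the right are > 7.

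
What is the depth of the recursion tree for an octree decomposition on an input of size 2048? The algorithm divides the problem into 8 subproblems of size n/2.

For divide and conquer with division factor 2:

Problem sizes at each level:
Level 0: 2048
Level 1: 1024
Level 2: 512
Level 3: 256
Level 4: 128
Level 5: 64
Level 6: 32
Level 7: 16
Level 8: 8
Level 9: 4
Level 10: 2
Level 11: 1

The root is level 0 and the size-1 base case is level 11 (the tree spans levels 0 through 11, i.e. 12 levels counting the root), so the depth is the number of divisions: log_2(2048) = 11

The recursion tree depth is log_2(2048) = 11. At each level, the problem size is divided by 2, so it takes 11 divisions to reduce to a base case of size 1. The algorithm makes 8 recursive calls at each level.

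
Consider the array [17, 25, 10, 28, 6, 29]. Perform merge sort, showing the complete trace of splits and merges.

Merge sort trace:

Split: [17, 25, 10, 28, 6, 29] -> [17, 25, 10] and [28, 6, 29]
  Split: [17, 25, 10] -> [17] and [25, 10]
    Split: [25, 10] -> [25] and [10]
    Merge: [25] + [10] -> [10, 25]
  Merge: [17] + [10, 25] -> [10, 17, 25]
  Split: [28, 6, 29] -> [28] and [6, 29]
    Split: [6, 29] -> [6] and [29]
    Merge: [6] + [29] -> [6, 29]
  Merge: [28] + [6, 29] -> [6, 28, 29]
Merge: [10, 17, 25] + [6, 28, 29] -> [6, 10, 17, 25, 28, 29]

Final sorted array: [6, 10, 17, 25, 28, 29]

The merge sort proceeds by recursively splitting the array and merging sorted halves.
After all merges, the sorted array is [6, 10, 17, 25, 28, 29].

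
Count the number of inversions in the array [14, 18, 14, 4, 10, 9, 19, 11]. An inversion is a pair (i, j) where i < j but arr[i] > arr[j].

Finding inversions in [14, 18, 14, 4, 10, 9, 19, 11]:

(0, 3): arr[0]=14 > arr[3]=4
(0, 4): arr[0]=14 > arr[4]=10
(0, 5): arr[0]=14 > arr[5]=9
(0, 7): arr[0]=14 > arr[7]=11
(1, 2): arr[1]=18 > arr[2]=14
(1, 3): arr[1]=18 > arr[3]=4
(1, 4): arr[1]=18 > arr[4]=10
(1, 5): arr[1]=18 > arr[5]=9
(1, 7): arr[1]=18 > arr[7]=11
(2, 3): arr[2]=14 > arr[3]=4
(2, 4): arr[2]=14 > arr[4]=10
(2, 5): arr[2]=14 > arr[5]=9
(2, 7): arr[2]=14 > arr[7]=11
(4, 5): arr[4]=10 > arr[5]=9
(6, 7): arr[6]=19 > arr[7]=11

Total inversions: 15

The array has 15 inversion(s): (0,3), (0,4), (0,5), (0,7), (1,2), (1,3), (1,4), (1,5), (1,7), (2,3), (2,4), (2,5), (2,7), (4,5), (6,7). Each pair (i,j) satisfies i < j and arr[i] > arr[j].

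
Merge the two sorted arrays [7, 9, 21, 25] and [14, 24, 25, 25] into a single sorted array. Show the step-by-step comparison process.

Merging process:

Compare 7 vs 14: take 7 from left. Merged: [7]
Compare 9 vs 14: take 9 from left. Merged: [7, 9]
Compare 21 vs 14: take 14 from right. Merged: [7, 9, 14]
Compare 21 vs 24: take 21 from left. Merged: [7, 9, 14, 21]
Compare 25 vs 24: take 24 from right. Merged: [7, 9, 14, 21, 24]
Compare 25 vs 25: take 25 from left. Merged: [7, 9, 14, 21, 24, 25]
Append remaining from right: [25, 25]. Merged: [7, 9, 14, 21, 24, 25, 25, 25]

Final merged array: [7, 9, 14, 21, 24, 25, 25, 25]
Total comparisons: 6

The merged array is [7, 9, 14, 21, 24, 25, 25, 25], requiring 6 comparisons. The merge step runs in O(n) time where n is the total number of elements.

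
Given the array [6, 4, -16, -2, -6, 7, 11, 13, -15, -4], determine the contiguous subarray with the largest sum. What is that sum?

Using Kadane's algorithm on [6, 4, -16, -2, -6, 7, 11, 13, -15, -4]:

Scanning through the array:
Position 1 (value 4): max_ending_here = 10, max_so_far = 10
Position 2 (value -16): max_ending_here = -6, max_so_far = 10
Position 3 (value -2): max_ending_here = -2, max_so_far = 10
Position 4 (value -6): max_ending_here = -6, max_so_far = 10
Position 5 (value 7): max_ending_here = 7, max_so_far = 10
Position 6 (value 11): max_ending_here = 18, max_so_far = 18
Position 7 (value 13): max_ending_here = 31, max_so_far = 31
Position 8 (value -15): max_ending_here = 16, max_so_far = 31
Position 9 (value -4): max_ending_here = 12, max_so_far = 31

Maximum subarray: [7, 11, 13]
Maximum sum: 31

The maximum subarray is [7, 11, 13] with sum 31. This subarray runs from index 5 to index 7.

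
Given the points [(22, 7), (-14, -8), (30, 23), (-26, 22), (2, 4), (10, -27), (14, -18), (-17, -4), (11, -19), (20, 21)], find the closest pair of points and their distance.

Computing all pairwise distances among 10 points:

d((22, 7), (-14, -8)) = 39.0
d((22, 7), (30, 23)) = 17.8885
d((22, 7), (-26, 22)) = 50.2892
d((22, 7), (2, 4)) = 20.2237
d((22, 7), (10, -27)) = 36.0555
d((22, 7), (14, -18)) = 26.2488
d((22, 7), (-17, -4)) = 40.5216
d((22, 7), (11, -19)) = 28.2312
d((22, 7), (20, 21)) = 14.1421
d((-14, -8), (30, 23)) = 53.8238
d((-14, -8), (-26, 22)) = 32.311
d((-14, -8), (2, 4)) = 20.0
d((-14, -8), (10, -27)) = 30.6105
d((-14, -8), (14, -18)) = 29.7321
d((-14, -8), (-17, -4)) = 5.0
d((-14, -8), (11, -19)) = 27.313
d((-14, -8), (20, 21)) = 44.6878
d((30, 23), (-26, 22)) = 56.0089
d((30, 23), (2, 4)) = 33.8378
d((30, 23), (10, -27)) = 53.8516
d((30, 23), (14, -18)) = 44.0114
d((30, 23), (-17, -4)) = 54.2033
d((30, 23), (11, -19)) = 46.0977
d((30, 23), (20, 21)) = 10.198
d((-26, 22), (2, 4)) = 33.2866
d((-26, 22), (10, -27)) = 60.803
d((-26, 22), (14, -18)) = 56.5685
d((-26, 22), (-17, -4)) = 27.5136
d((-26, 22), (11, -19)) = 55.2268
d((-26, 22), (20, 21)) = 46.0109
d((2, 4), (10, -27)) = 32.0156
d((2, 4), (14, -18)) = 25.0599
d((2, 4), (-17, -4)) = 20.6155
d((2, 4), (11, -19)) = 24.6982
d((2, 4), (20, 21)) = 24.7588
d((10, -27), (14, -18)) = 9.8489
d((10, -27), (-17, -4)) = 35.4683
d((10, -27), (11, -19)) = 8.0623
d((10, -27), (20, 21)) = 49.0306
d((14, -18), (-17, -4)) = 34.0147
d((14, -18), (11, -19)) = 3.1623 <-- minimum
d((14, -18), (20, 21)) = 39.4588
d((-17, -4), (11, -19)) = 31.7648
d((-17, -4), (20, 21)) = 44.6542
d((11, -19), (20, 21)) = 41.0

Closest pair: (14, -18) and (11, -19) with distance 3.1623

The closest pair is (14, -18) and (11, -19) with Euclidean distance 3.1623. For 10 points, brute-force pairwise comparison is shown above. For large n, the divide-and-conquer algorithm (sort by x, recurse on halves, check the dividing strip) achieves O(n log n).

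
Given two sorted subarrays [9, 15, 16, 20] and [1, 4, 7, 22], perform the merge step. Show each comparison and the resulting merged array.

Merging process:

Compare 9 vs 1: take 1 from right. Merged: [1]
Compare 9 vs 4: take 4 from right. Merged: [1, 4]
Compare 9 vs 7: take 7 from right. Merged: [1, 4, 7]
Compare 9 vs 22: take 9 from left. Merged: [1, 4, 7, 9]
Compare 15 vs 22: take 15 from left. Merged: [1, 4, 7, 9, 15]
Compare 16 vs 22: take 16 from left. Merged: [1, 4, 7, 9, 15, 16]
Compare 20 vs 22: take 20 from left. Merged: [1, 4, 7, 9, 15, 16, 20]
Append remaining from right: [22]. Merged: [1, 4, 7, 9, 15, 16, 20, 22]

Final merged array: [1, 4, 7, 9, 15, 16, 20, 22]
Total comparisons: 7

The merged array is [1, 4, 7, 9, 15, 16, 20, 22], requiring 7 comparisons. The merge step runs in O(n) time where n is the total number of elements.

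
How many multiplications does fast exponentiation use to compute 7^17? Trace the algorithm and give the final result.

Computing 7^17 by squaring (build up from 7^1; each line after the first costs one multiplication):

7^1 = 7
7^2 = (7^1)^2 = 7^2 = 49
7^4 = (7^2)^2 = 49^2 = 2401
7^8 = (7^4)^2 = 2401^2 = 5764801
7^16 = (7^8)^2 = 5764801^2 = 33232930569601
7^17 = 7 * 7^16 = 7 * 33232930569601 = 232630513987207

Result: 232630513987207
Multiplications needed: 5 (5 lines after 7^1)

7^17 = 232630513987207. Using exponentiation by squaring, this requires 5 multiplications. The key idea: if the exponent is even, square the half-power; if odd, multiply by the base once.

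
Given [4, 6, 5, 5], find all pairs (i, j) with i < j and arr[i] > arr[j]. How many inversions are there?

Finding inversions in [4, 6, 5, 5]:

(1, 2): arr[1]=6 > arr[2]=5
(1, 3): arr[1]=6 > arr[3]=5

Total inversions: 2

The array has 2 inversion(s): (1,2), (1,3). Each pair (i,j) satisfies i < j and arr[i] > arr[j].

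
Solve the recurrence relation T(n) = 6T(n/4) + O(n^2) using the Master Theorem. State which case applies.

Master Theorem for T(n) = 6T(n/4) + O(n^2):

a = 6, b = 4, c = 2
log_b(a) = log_4(6) = 1.2925

Case 3: c = 2 > log_4(6) = 1.2925
T(n) = O(n^2) = O(n^2)

For T(n) = 6T(n/4) + O(n^2): log_4(6) = 1.2925. This is Case 3 of the Master Theorem (c > log_b(a), work dominated by root), giving O(n^2).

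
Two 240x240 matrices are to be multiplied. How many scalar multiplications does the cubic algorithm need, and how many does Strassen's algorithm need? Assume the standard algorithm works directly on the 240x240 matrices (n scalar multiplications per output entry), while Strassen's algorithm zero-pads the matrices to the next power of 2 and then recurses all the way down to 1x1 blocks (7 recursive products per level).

Matrix multiplication for 240x240 matrices:

Strassen's algorithm requires power-of-2 dimensions. Pad 240x240 to 256x256 (next power of 2).

Standard algorithm: 240^3 = 13824000 multiplications
Strassen's algorithm: 7^(log2(256)) = 7^8 = 5764801 multiplications
Savings: 13824000 - 5764801 = 8059199 multiplications

Standard: 13824000 multiplications (240^3). Strassen: 5764801 multiplications (7^8, after padding to 256x256). Strassen reduces 8 recursive multiplications to 7 at each level.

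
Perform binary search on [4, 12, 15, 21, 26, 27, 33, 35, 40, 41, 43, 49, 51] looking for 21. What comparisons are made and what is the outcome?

Binary search for 21 in [4, 12, 15, 21, 26, 27, 33, 35, 40, 41, 43, 49, 51]:

lo=0, hi=12, mid=6, arr[mid]=33 -> 33 > 21, search left half
lo=0, hi=5, mid=2, arr[mid]=15 -> 15 < 21, search right half
lo=3, hi=5, mid=4, arr[mid]=26 -> 26 > 21, search left half
lo=3, hi=3, mid=3, arr[mid]=21 -> Found target at index 3!

Binary search finds 21 at index 3 after 4 comparisons. The search repeatedly halves the search space by comparing with the middle element.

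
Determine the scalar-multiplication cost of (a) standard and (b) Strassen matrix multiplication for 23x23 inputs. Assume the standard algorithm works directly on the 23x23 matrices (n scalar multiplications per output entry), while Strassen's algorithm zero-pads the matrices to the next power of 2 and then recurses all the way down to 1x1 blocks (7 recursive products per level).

Matrix multiplication for 23x23 matrices:

Strassen's algorithm requires power-of-2 dimensions. Pad 23x23 to 32x32 (next power of 2).

Standard algorithm: 23^3 = 12167 multiplications
Strassen's algorithm: 7^(log2(32)) = 7^5 = 16807 multiplications
Difference: 12167 - 16807 = -4640 (Strassen uses MORE here due to padding overhead — for small or just-over-power-of-2 n, padding can outweigh the per-level savings)

Standard: 12167 multiplications (23^3). Strassen: 16807 multiplications (7^5, after padding to 32x32). Strassen reduces 8 recursive multiplications to 7 at each level.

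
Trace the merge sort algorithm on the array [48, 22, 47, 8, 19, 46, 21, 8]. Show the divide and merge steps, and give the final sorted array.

Merge sort trace:

Split: [48, 22, 47, 8, 19, 46, 21, 8] -> [48, 22, 47, 8] and [19, 46, 21, 8]
  Split: [48, 22, 47, 8] -> [48, 22] and [47, 8]
    Split: [48, 22] -> [48] and [22]
    Merge: [48] + [22] -> [22, 48]
    Split: [47, 8] -> [47] and [8]
    Merge: [47] + [8] -> [8, 47]
  Merge: [22, 48] + [8, 47] -> [8, 22, 47, 48]
  Split: [19, 46, 21, 8] -> [19, 46] and [21, 8]
    Split: [19, 46] -> [19] and [46]
    Merge: [19] + [46] -> [19, 46]
    Split: [21, 8] -> [21] and [8]
    Merge: [21] + [8] -> [8, 21]
  Merge: [19, 46] + [8, 21] -> [8, 19, 21, 46]
Merge: [8, 22, 47, 48] + [8, 19, 21, 46] -> [8, 8, 19, 21, 22, 46, 47, 48]

Final sorted array: [8, 8, 19, 21, 22, 46, 47, 48]

The merge sort proceeds by recursively splitting the array and merging sorted halves.
After all merges, the sorted array is [8, 8, 19, 21, 22, 46, 47, 48].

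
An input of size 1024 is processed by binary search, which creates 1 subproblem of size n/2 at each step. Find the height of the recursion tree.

For divide and conquer with division factor 2:

Problem sizes at each level:
Level 0: 1024
Level 1: 512
Level 2: 256
Level 3: 128
Level 4: 64
Level 5: 32
Level 6: 16
Level 7: 8
Level 8: 4
Level 9: 2
Level 10: 1

The root is level 0 and the size-1 base case is level 10 (the tree spans levels 0 through 10, i.e. 11 levels counting the root), so the depth is the number of divisions: log_2(1024) = 10

The recursion tree depth is log_2(1024) = 10. At each level, the problem size is divided by 2, so it takes 10 divisions to reduce to a base case of size 1. The algorithm makes 1 recursive call at each level.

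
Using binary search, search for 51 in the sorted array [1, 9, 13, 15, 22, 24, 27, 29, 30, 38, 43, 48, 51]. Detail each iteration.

Binary search for 51 in [1, 9, 13, 15, 22, 24, 27, 29, 30, 38, 43, 48, 51]:

lo=0, hi=12, mid=6, arr[mid]=27 -> 27 < 51, search right half
lo=7, hi=12, mid=9, arr[mid]=38 -> 38 < 51, search right half
lo=10, hi=12, mid=11, arr[mid]=48 -> 48 < 51, search right half
lo=12, hi=12, mid=12, arr[mid]=51 -> Found target at index 12!

Binary search finds 51 at index 12 after 4 comparisons. The search repeatedly halves the search space by comparing with the middle element.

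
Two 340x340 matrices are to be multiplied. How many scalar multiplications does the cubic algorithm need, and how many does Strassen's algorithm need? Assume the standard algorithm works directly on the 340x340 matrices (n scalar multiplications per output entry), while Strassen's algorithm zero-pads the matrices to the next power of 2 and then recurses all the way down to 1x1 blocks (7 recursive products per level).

Matrix multiplication for 340x340 matrices:

Strassen's algorithm requires power-of-2 dimensions. Pad 340x340 to 512x512 (next power of 2).

Standard algorithm: 340^3 = 39304000 multiplications
Strassen's algorithm: 7^(log2(512)) = 7^9 = 40353607 multiplications
Difference: 39304000 - 40353607 = -1049607 (Strassen uses MORE here due to padding overhead — for small or just-over-power-of-2 n, padding can outweigh the per-level savings)

Standard: 39304000 multiplications (340^3). Strassen: 40353607 multiplications (7^9, after padding to 512x512). Strassen reduces 8 recursive multiplications to 7 at each level.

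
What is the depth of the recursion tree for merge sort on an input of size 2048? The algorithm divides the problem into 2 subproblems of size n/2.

For divide and conquer with division factor 2:

Problem sizes at each level:
Level 0: 2048
Level 1: 1024
Level 2: 512
Level 3: 256
Level 4: 128
Level 5: 64
Level 6: 32
Level 7: 16
Level 8: 8
Level 9: 4
Level 10: 2
Level 11: 1

The root is level 0 and the size-1 base case is level 11 (the tree spans levels 0 through 11, i.e. 12 levels counting the root), so the depth is the number of divisions: log_2(2048) = 11

The recursion tree depth is log_2(2048) = 11. At each level, the problem size is divided by 2, so it takes 11 divisions to reduce to a base case of size 1. The algorithm makes 2 recursive calls at each level.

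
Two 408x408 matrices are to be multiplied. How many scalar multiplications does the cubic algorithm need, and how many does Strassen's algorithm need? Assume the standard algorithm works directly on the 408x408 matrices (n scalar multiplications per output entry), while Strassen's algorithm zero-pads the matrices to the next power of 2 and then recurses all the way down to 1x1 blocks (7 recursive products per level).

Matrix multiplication for 408x408 matrices:

Strassen's algorithm requires power-of-2 dimensions. Pad 408x408 to 512x512 (next power of 2).

Standard algorithm: 408^3 = 67917312 multiplications
Strassen's algorithm: 7^(log2(512)) = 7^9 = 40353607 multiplications
Savings: 67917312 - 40353607 = 27563705 multiplications

Standard: 67917312 multiplications (408^3). Strassen: 40353607 multiplications (7^9, after padding to 512x512). Strassen reduces 8 recursive multiplications to 7 at each level.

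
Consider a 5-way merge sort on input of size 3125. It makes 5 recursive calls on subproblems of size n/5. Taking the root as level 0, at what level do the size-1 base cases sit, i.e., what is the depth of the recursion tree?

For divide and conquer with division factor 5:

Problem sizes at each level:
Level 0: 3125
Level 1: 625
Level 2: 125
Level 3: 25
Level 4: 5
Level 5: 1

The root is level 0 and the size-1 base case is level 5 (the tree spans levels 0 through 5, i.e. 6 levels counting the root), so the depth is the number of divisions: log_5(3125) = 5

The recursion tree depth is log_5(3125) = 5. At each level, the problem size is divided by 5, so it takes 5 divisions to reduce to a base case of size 1. The algorithm makes 5 recursive calls at each level.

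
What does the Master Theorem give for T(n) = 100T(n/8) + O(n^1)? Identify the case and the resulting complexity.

Master Theorem for T(n) = 100T(n/8) + O(n^1):

a = 100, b = 8, c = 1
log_b(a) = log_8(100) = 2.2146

Case 1: c = 1 < log_8(100) = 2.2146
T(n) = O(n^(log_8 100))

For T(n) = 100T(n/8) + O(n^1): log_8(100) = 2.2146. This is Case 1 of the Master Theorem (c < log_b(a), work dominated by leaves), giving O(n^(log_8 100)).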